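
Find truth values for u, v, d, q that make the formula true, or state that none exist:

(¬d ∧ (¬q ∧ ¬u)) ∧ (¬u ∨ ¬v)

u = False; v = True; d = False; q = False

  ¬d ∧ (¬q ∧ ¬u) = True
    ¬d = True
    ¬q ∧ ¬u = True
      ¬q = True
      ¬u = True
  ¬u ∨ ¬v = True
    ¬u = True
    ¬v = False
Both conjuncts True, so the formula holds.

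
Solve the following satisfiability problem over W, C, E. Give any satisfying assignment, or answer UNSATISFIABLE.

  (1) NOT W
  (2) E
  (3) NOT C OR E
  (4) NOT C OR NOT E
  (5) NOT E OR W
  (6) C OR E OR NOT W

Unsatisfiable — no assignment works.

Case W = True:
  Clause (NOT W) is falsified — contradiction.
Case W = False:
  (E) forces E = True.
  Clause (NOT E OR W) is falsified — contradiction.
Both cases fail, so the formula is unsatisfiable.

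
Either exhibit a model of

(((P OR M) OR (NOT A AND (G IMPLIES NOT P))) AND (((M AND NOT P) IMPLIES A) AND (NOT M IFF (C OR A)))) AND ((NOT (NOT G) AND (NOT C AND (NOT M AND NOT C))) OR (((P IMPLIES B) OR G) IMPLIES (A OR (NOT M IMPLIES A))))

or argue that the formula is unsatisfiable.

P = True; M = True; B = False; G = False; C = False; A = False

  ((P OR M) OR (NOT A AND (G IMPLIES NOT P))) AND (((M AND NOT P) IMPLIES A) AND (NOT M IFF (C OR A))) = True
    (P OR M) OR (NOT A AND (G IMPLIES NOT P)) = True
      P OR M = True
      NOT A AND (G IMPLIES NOT P) = True
        NOT A = True
        G IMPLIES NOT P = True
          NOT P = False
    ((M AND NOT P) IMPLIES A) AND (NOT M IFF (C OR A)) = True
      (M AND NOT P) IMPLIES A = True
        M AND NOT P = False
          NOT P = False
      NOT M IFF (C OR A) = True
        NOT M = False
        C OR A = False
  (NOT (NOT G) AND (NOT C AND (NOT M AND NOT C))) OR (((P IMPLIES B) OR G) IMPLIES (A OR (NOT M IMPLIES A))) = True
    NOT (NOT G) AND (NOT C AND (NOT M AND NOT C)) = False
      NOT (NOT G) = False
        NOT G = True
      NOT C AND (NOT M AND NOT C) = False
        NOT C = True
        NOT M AND NOT C = False
          NOT M = False
          NOT C = True
    ((P IMPLIES B) OR G) IMPLIES (A OR (NOT M IMPLIES A)) = True
      (P IMPLIES B) OR G = False
        P IMPLIES B = False
      A OR (NOT M IMPLIES A) = True
        NOT M IMPLIES A = True
          NOT M = False
Both conjuncts True, so the formula holds.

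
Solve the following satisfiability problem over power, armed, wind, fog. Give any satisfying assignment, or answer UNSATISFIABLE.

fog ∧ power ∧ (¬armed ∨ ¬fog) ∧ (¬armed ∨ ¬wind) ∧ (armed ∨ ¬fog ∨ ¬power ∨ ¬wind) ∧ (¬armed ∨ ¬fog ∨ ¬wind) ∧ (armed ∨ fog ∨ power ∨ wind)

power=T, armed=F, wind=F, fog=T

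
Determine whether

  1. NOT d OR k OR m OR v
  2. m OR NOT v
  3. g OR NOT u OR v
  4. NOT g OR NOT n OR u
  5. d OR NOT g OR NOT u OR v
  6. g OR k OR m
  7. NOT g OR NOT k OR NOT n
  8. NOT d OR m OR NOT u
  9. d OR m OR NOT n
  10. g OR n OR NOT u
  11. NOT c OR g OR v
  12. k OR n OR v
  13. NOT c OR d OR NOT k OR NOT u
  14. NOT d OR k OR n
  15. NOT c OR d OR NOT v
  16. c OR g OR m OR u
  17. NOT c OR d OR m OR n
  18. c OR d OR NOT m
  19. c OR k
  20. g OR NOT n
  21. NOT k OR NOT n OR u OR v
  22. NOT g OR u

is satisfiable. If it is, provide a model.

Set k = False.
  then (c OR k) forces c = True.
Set v = True.
  then (m OR NOT v) forces m = True.
  then (NOT c OR d OR NOT v) forces d = True.
  then (NOT d OR k OR n) forces n = True.
  then (g OR NOT n) forces g = True.
  then (NOT g OR u) forces u = True.
All clauses satisfied.

k: False; c: True; v: True; n: True; g: True; d: True; m: True; u: True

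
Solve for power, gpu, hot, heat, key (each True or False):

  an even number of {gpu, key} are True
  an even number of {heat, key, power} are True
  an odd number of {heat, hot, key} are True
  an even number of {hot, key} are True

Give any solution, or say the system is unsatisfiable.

power = True, gpu = False, hot = False, heat = True, key = False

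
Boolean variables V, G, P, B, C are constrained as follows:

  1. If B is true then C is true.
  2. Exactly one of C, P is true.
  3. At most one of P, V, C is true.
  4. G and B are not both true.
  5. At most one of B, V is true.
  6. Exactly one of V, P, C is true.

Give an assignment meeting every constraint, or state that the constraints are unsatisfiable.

V = False, G = False, P = False, B = True, C = True

  (1) B=T ⇒ C: T ✓
  (2) {C, P}: 1 true — exactly one ✓
  (3) {P, V, C}: 1 true — at most one ✓
  (4) G=F, B=T — not both ✓
  (5) {B, V}: 1 true — at most one ✓
  (6) {V, P, C}: 1 true — exactly one ✓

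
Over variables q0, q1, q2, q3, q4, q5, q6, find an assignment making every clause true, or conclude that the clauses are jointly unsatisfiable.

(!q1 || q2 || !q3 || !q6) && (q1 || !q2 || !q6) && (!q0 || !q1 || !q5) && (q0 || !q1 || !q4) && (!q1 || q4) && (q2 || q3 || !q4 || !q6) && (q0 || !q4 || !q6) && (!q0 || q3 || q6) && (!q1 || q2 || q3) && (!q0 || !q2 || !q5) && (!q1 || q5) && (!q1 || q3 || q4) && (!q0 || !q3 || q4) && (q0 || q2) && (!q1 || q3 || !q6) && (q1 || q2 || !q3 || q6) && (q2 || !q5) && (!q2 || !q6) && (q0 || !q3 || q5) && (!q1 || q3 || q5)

q0: True, q1: False, q2: False, q3: False, q4: False, q5: False, q6: True

Set q0 = True.
Try q1 = True:
  (!q0 || !q1 || !q5) forces q5 = False.
  clause (!q1 || q5) is falsified — backtrack.
So q1 = False.
Set q2 = False.
  then (q2 || !q5) forces q5 = False.
Set q3 = False.
  then (!q0 || q3 || q6) forces q6 = True.
  then (q2 || q3 || !q4 || !q6) forces q4 = False.
All clauses satisfied.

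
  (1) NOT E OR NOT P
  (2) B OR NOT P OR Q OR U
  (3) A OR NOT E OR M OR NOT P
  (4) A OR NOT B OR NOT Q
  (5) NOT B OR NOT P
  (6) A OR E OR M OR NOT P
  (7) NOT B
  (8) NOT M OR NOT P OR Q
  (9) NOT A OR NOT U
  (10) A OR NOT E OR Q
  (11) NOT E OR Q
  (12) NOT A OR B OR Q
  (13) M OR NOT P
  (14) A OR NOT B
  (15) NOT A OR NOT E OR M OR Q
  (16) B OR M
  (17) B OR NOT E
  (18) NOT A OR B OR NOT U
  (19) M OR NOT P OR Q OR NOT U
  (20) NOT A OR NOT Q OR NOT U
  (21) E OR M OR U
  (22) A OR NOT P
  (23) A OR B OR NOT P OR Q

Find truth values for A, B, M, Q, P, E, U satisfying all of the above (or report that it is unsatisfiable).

A: False, B: False, M: True, Q: True, P: False, E: False, U: False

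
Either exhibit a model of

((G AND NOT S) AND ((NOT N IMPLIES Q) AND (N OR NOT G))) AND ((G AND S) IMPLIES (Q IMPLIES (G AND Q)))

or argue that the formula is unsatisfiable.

S = False; G = True; Q = False; N = True

  (G AND NOT S) AND ((NOT N IMPLIES Q) AND (N OR NOT G)) = True
    G AND NOT S = True
      NOT S = True
    (NOT N IMPLIES Q) AND (N OR NOT G) = True
      NOT N IMPLIES Q = True
        NOT N = False
      N OR NOT G = True
        NOT G = False
  (G AND S) IMPLIES (Q IMPLIES (G AND Q)) = True
    G AND S = False
    Q IMPLIES (G AND Q) = True
      G AND Q = False
Both conjuncts True, so the formula holds.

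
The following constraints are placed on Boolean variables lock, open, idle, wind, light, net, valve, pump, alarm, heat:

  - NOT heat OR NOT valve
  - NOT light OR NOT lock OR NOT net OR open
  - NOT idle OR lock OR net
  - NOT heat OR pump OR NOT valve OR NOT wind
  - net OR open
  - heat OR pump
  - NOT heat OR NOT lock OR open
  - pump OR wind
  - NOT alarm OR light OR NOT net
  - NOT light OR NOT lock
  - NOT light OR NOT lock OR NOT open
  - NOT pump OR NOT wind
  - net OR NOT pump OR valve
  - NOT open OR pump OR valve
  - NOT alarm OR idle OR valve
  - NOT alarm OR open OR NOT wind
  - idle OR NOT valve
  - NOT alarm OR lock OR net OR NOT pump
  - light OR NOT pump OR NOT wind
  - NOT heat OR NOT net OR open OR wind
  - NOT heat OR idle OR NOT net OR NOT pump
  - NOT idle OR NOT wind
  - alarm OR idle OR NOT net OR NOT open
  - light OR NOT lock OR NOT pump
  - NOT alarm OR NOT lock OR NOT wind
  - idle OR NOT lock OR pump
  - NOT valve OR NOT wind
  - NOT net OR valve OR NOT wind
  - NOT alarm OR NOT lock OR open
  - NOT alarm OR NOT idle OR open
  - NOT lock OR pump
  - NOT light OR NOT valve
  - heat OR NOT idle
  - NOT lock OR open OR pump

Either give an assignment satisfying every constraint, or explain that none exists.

lock=F; open=T; idle=T; wind=F; light=F; net=T; valve=F; pump=T; alarm=F; heat=T

Try lock = True:
  (NOT light OR NOT lock) forces light = False.
  (light OR NOT lock OR NOT pump) forces pump = False.
  clause (NOT lock OR pump) is falsified — backtrack.
So lock = False.
Set open = True.
Set idle = True.
  then (NOT idle OR lock OR net) forces net = True.
  then (NOT idle OR NOT wind) forces wind = False.
  then (heat OR NOT idle) forces heat = True.
  then (NOT heat OR NOT valve) forces valve = False.
  then (pump OR wind) forces pump = True.
Set light = False.
  then (NOT alarm OR light OR NOT net) forces alarm = False.
All clauses satisfied.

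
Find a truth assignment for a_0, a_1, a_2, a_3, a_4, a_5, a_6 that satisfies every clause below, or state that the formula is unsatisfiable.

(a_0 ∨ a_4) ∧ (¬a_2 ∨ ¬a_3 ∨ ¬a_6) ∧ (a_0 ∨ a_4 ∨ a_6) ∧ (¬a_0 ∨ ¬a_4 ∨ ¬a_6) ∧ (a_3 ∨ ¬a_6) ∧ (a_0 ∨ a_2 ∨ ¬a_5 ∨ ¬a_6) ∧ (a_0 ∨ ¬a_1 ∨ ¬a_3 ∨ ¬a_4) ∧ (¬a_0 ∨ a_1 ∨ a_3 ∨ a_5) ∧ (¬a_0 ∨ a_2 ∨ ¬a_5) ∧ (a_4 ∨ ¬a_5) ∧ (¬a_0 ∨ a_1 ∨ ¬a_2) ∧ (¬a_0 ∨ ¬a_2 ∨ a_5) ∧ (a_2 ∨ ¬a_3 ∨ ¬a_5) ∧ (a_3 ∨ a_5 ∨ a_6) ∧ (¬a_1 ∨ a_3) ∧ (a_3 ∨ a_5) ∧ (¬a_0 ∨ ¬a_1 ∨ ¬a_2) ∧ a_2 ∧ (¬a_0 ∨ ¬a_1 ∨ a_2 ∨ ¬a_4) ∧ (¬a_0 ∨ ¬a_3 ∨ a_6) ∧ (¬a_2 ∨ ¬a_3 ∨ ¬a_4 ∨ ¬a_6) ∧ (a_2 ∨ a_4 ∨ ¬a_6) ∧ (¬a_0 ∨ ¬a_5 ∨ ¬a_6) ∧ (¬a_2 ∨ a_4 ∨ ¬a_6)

Unit clause (a_2) forces a_2 = True.
Try a_0 = True:
  (¬a_0 ∨ a_1 ∨ ¬a_2) forces a_1 = True.
  clause (¬a_0 ∨ ¬a_1 ∨ ¬a_2) is falsified — backtrack.
So a_0 = False.
  then (a_0 ∨ a_4) forces a_4 = True.
Set a_1 = False.
Set a_3 = True.
  then (¬a_2 ∨ ¬a_3 ∨ ¬a_6) forces a_6 = False.
Set a_5 = False.
All clauses satisfied.

a_0 = False, a_1 = False, a_2 = True, a_3 = True, a_4 = True, a_5 = False, a_6 = False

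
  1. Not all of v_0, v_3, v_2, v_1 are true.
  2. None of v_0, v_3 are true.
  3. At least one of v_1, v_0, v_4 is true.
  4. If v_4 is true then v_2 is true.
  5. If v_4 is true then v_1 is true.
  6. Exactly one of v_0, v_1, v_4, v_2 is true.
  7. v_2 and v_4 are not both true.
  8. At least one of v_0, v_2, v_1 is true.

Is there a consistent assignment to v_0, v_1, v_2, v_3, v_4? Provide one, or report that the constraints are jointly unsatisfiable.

v_0 = False; v_1 = True; v_2 = False; v_3 = False; v_4 = False

  (1) {v_0, v_3, v_2, v_1}: 1/4 true — not all ✓
  (2) {v_0, v_3}: 0 true — none ✓
  (3) {v_1, v_0, v_4}: 1 true — at least one ✓
  (4) v_4=F ⇒ v_2: vacuous ✓
  (5) v_4=F ⇒ v_1: vacuous ✓
  (6) {v_0, v_1, v_4, v_2}: 1 true — exactly one ✓
  (7) v_2=F, v_4=F — not both ✓
  (8) {v_0, v_2, v_1}: 1 true — at least one ✓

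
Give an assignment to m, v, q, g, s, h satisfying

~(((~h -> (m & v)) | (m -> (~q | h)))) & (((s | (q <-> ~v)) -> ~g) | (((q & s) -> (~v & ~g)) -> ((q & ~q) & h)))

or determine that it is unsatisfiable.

m = True, v = False, q = True, g = False, s = True, h = False

  ~(((~h -> (m & v)) | (m -> (~q | h)))) = True
    (~h -> (m & v)) | (m -> (~q | h)) = False
      ~h -> (m & v) = False
        ~h = True
        m & v = False
      m -> (~q | h) = False
        ~q | h = False
          ~q = False
  ((s | (q <-> ~v)) -> ~g) | (((q & s) -> (~v & ~g)) -> ((q & ~q) & h)) = True
    (s | (q <-> ~v)) -> ~g = True
      s | (q <-> ~v) = True
        q <-> ~v = True
          ~v = True
      ~g = True
    ((q & s) -> (~v & ~g)) -> ((q & ~q) & h) = False
      (q & s) -> (~v & ~g) = True
        q & s = True
        ~v & ~g = True
          ~v = True
          ~g = True
      (q & ~q) & h = False
        q & ~q = False
          ~q = False
Both conjuncts True, so the formula holds.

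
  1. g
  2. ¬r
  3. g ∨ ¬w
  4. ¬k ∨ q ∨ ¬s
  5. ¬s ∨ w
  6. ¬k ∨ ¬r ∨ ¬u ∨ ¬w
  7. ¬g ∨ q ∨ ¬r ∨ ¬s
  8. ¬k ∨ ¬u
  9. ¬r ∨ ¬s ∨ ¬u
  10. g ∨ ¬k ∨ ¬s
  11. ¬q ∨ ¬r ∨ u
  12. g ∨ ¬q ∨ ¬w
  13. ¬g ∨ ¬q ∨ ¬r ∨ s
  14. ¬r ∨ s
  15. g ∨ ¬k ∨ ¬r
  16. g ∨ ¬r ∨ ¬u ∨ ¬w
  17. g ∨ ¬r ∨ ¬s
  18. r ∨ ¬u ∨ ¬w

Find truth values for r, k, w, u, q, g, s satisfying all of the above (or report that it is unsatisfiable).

Unit clause (g) forces g = True.
Unit clause (¬r) forces r = False.
Set k = False.
Set w = False.
  then (¬s ∨ w) forces s = False.
Set u = True.
Set q = True.
All clauses satisfied.

r=F, k=F, w=F, u=T, q=T, g=T, s=F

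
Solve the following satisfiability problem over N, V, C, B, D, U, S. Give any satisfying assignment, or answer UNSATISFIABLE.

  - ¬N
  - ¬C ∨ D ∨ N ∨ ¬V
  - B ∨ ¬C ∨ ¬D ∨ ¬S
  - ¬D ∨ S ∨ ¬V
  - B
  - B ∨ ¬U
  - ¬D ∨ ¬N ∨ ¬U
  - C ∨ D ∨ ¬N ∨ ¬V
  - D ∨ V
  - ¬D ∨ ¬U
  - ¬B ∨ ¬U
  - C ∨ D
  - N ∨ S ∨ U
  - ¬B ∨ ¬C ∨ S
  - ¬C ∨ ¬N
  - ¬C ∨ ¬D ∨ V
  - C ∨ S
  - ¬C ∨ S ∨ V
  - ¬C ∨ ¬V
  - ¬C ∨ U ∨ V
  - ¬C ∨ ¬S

Unit clause (¬N) forces N = False.
Unit clause (B) forces B = True.
In (¬B ∨ ¬U) only ¬U is left, so U = False.
In (N ∨ S ∨ U) only S is left, so S = True.
In (¬C ∨ ¬S) only ¬C is left, so C = False.
In (C ∨ D) only D is left, so D = True.
Set V = True.
All clauses satisfied.

N = False; V = True; C = False; B = True; D = True; U = False; S = True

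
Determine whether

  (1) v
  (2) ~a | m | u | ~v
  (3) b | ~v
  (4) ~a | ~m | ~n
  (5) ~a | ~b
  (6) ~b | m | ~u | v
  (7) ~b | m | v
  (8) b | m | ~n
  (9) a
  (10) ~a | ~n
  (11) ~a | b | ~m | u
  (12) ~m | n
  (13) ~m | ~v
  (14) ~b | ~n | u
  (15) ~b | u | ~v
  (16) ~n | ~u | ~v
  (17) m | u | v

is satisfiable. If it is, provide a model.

Case v = True:
  (b | ~v) forces b = True.
  (~a | ~b) forces a = False.
  Clause (a) is falsified — contradiction.
Case v = False:
  Clause (v) is falsified — contradiction.
Both cases fail, so the formula is unsatisfiable.

No satisfying assignment exists.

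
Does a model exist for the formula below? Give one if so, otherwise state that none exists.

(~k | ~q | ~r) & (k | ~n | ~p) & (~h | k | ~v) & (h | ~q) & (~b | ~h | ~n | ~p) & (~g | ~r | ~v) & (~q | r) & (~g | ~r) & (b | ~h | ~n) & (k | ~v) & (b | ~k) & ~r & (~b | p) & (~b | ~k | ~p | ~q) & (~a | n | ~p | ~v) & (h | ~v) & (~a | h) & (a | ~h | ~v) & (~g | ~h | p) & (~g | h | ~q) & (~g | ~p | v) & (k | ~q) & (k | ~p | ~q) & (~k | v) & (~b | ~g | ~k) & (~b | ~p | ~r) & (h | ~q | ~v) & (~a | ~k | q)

h = False, v = False, r = False, g = False, p = True, q = False, n = False, k = False, b = True, a = False

Unit clause (~r) forces r = False.
In (~q | r) only ~q is left, so q = False.
Set h = False.
  then (h | ~v) forces v = False.
  then (~a | h) forces a = False.
  then (~k | v) forces k = False.
Set g = False.
Set p = True.
  then (k | ~n | ~p) forces n = False.
Set b = True.
All clauses satisfied.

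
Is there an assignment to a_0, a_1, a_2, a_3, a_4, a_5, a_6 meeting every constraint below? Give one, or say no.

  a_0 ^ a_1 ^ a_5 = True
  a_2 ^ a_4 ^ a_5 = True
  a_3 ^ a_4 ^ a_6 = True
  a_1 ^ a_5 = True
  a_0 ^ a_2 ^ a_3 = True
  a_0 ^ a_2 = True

a_0 = False, a_1 = True, a_2 = True, a_3 = False, a_4 = False, a_5 = False, a_6 = True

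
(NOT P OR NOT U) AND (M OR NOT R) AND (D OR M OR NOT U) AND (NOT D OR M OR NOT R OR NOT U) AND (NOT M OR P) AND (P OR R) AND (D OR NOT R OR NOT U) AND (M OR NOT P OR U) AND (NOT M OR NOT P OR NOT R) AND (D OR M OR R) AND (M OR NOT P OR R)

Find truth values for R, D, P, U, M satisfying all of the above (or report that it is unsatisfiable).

R = False; D = True; P = True; U = False; M = True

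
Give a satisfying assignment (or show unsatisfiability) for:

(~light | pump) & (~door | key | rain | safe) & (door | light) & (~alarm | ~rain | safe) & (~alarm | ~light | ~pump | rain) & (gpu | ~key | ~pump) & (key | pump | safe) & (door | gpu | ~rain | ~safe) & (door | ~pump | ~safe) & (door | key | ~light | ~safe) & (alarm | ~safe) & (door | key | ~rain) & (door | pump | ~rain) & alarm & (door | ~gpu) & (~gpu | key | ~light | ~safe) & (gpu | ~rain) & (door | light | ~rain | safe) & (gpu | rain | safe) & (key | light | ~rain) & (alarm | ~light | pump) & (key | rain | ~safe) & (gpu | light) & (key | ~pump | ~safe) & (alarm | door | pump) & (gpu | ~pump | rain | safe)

light = False, gpu = True, rain = False, key = True, safe = False, pump = True, alarm = True, door = True

Unit clause (alarm) forces alarm = True.
Set light = False.
  then (door | light) forces door = True.
  then (gpu | light) forces gpu = True.
Set rain = False.
Set key = True.
Set safe = False.
Set pump = True.
All clauses satisfied.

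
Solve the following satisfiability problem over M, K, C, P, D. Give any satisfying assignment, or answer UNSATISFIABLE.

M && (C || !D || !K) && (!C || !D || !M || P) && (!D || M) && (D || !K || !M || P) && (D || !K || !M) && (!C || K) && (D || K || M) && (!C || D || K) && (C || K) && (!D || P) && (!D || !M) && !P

Unsatisfiable — no assignment works.

Case M = True:
  (!D || !M) forces D = False.
  (D || !K || !M) forces K = False.
  (!C || K) forces C = False.
  Clause (C || K) is falsified — contradiction.
Case M = False:
  Clause (M) is falsified — contradiction.
Both cases fail, so the formula is unsatisfiable.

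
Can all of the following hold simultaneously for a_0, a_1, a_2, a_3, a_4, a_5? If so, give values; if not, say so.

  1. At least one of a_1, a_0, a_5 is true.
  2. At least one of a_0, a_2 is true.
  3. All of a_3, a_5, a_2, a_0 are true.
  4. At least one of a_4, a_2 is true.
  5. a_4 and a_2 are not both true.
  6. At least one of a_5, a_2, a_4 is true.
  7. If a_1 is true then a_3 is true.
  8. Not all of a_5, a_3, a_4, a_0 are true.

a_0=T; a_1=T; a_2=T; a_3=T; a_4=F; a_5=T

  (1) {a_1, a_0, a_5}: 3 true — at least one ✓
  (2) {a_0, a_2}: 2 true — at least one ✓
  (3) {a_3, a_5, a_2, a_0}: all 4 true ✓
  (4) {a_4, a_2}: 1 true — at least one ✓
  (5) a_4=F, a_2=T — not both ✓
  (6) {a_5, a_2, a_4}: 2 true — at least one ✓
  (7) a_1=T ⇒ a_3: T ✓
  (8) {a_5, a_3, a_4, a_0}: 3/4 true — not all ✓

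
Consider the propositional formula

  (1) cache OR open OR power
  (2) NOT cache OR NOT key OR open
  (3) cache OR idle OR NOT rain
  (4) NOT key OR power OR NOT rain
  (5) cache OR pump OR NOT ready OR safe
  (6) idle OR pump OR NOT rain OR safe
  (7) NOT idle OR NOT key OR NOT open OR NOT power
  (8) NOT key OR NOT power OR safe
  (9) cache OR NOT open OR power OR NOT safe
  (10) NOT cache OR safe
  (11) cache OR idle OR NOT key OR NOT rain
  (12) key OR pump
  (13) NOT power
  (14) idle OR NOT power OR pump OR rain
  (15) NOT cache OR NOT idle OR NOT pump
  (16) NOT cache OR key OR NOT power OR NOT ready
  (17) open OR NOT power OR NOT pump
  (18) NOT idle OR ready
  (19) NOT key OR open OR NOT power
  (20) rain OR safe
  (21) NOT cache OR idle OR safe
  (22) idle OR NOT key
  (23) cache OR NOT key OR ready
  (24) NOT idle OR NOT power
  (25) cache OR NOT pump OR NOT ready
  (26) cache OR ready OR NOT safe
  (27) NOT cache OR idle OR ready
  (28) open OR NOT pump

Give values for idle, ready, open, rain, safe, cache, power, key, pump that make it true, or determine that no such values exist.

idle = False; ready = True; open = True; rain = False; safe = True; cache = True; power = False; key = False; pump = True

Unit clause (NOT power) forces power = False.
Set idle = False.
  then (idle OR NOT key) forces key = False.
  then (key OR pump) forces pump = True.
  then (open OR NOT pump) forces open = True.
Try ready = False:
  (NOT cache OR idle OR ready) forces cache = False.
  (cache OR idle OR NOT rain) forces rain = False.
  (cache OR NOT open OR power OR NOT safe) forces safe = False.
  clause (rain OR safe) is falsified — backtrack.
So ready = True.
  then (cache OR NOT pump OR NOT ready) forces cache = True.
  then (NOT cache OR safe) forces safe = True.
Set rain = False.
All clauses satisfied.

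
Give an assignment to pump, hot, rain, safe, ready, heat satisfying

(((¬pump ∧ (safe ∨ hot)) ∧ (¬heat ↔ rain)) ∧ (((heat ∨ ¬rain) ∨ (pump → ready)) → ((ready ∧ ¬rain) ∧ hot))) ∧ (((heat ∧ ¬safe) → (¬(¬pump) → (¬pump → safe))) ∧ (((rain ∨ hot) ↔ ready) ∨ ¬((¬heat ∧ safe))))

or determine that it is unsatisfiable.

pump: False, hot: True, rain: False, safe: True, ready: True, heat: True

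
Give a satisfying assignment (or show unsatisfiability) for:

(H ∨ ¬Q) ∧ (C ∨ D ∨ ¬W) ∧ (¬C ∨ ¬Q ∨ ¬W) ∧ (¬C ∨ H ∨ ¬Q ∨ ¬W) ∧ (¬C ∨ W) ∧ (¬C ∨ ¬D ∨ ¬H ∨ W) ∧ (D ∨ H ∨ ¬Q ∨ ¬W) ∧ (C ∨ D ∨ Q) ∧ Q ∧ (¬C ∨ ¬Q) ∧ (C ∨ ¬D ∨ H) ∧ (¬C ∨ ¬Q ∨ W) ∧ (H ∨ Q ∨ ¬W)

D=T, H=T, W=F, C=F, Q=T

Unit clause (Q) forces Q = True.
In (¬C ∨ ¬Q) only ¬C is left, so C = False.
In (H ∨ ¬Q) only H is left, so H = True.
Set D = True.
Set W = False.
All clauses satisfied.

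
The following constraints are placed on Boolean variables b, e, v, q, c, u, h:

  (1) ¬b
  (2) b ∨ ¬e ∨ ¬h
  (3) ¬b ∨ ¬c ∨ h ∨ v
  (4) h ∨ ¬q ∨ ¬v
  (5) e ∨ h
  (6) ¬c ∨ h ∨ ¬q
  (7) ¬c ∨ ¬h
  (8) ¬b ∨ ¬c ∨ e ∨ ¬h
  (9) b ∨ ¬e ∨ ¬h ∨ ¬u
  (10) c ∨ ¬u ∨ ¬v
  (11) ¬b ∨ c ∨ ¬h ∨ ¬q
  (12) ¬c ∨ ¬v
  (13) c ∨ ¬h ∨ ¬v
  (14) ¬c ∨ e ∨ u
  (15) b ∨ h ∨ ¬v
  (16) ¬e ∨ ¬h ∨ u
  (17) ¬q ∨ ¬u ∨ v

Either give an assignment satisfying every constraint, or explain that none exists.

b = False, e = True, v = False, q = False, c = True, u = True, h = False

Unit clause (¬b) forces b = False.
Set e = True.
  then (b ∨ ¬e ∨ ¬h) forces h = False.
  then (b ∨ h ∨ ¬v) forces v = False.
Set q = False.
Set c = True.
Set u = True.
All clauses satisfied.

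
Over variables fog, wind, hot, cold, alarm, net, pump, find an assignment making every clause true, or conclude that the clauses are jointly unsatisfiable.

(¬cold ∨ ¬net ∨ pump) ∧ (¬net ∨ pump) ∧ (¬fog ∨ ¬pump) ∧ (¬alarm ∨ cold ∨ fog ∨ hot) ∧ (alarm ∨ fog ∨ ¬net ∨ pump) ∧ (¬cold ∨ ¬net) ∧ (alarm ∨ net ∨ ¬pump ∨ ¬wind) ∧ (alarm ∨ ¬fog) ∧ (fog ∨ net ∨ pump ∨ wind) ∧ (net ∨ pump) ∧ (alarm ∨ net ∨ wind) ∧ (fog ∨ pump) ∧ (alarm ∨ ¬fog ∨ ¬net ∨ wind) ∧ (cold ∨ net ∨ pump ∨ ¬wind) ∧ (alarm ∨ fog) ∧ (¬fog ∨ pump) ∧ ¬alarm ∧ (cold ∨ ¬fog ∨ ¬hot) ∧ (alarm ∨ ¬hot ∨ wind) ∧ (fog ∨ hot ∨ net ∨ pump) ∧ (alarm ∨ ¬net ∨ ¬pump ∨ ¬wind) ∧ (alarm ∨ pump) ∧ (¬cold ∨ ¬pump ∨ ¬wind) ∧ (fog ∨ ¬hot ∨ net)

Case alarm = True:
  Clause (¬alarm) is falsified — contradiction.
Case alarm = False:
  (alarm ∨ ¬fog) forces fog = False.
  Clause (alarm ∨ fog) is falsified — contradiction.
Both cases fail, so the formula is unsatisfiable.

UNSATISFIABLE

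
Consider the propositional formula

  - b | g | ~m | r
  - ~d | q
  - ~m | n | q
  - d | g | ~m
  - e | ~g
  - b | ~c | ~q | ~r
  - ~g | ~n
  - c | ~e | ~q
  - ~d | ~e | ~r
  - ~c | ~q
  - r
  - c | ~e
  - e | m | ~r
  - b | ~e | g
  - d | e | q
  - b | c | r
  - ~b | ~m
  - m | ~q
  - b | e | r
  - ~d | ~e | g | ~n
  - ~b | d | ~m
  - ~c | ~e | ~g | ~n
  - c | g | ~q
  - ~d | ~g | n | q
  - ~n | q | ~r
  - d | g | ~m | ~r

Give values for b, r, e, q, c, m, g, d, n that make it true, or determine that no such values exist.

b=T; r=T; e=T; q=F; c=T; m=F; g=F; d=F; n=F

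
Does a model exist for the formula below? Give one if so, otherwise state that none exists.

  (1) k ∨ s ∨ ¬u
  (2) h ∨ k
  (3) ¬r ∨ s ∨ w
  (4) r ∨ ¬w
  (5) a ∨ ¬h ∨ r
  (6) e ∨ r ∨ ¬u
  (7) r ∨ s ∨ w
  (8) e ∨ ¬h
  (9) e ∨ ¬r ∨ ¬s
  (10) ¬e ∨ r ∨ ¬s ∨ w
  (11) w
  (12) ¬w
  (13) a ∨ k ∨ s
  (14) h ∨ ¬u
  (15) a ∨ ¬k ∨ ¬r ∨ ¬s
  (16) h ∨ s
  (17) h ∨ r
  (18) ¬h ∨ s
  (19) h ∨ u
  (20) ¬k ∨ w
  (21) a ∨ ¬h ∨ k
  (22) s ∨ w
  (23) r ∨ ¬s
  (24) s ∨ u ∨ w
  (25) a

Unsatisfiable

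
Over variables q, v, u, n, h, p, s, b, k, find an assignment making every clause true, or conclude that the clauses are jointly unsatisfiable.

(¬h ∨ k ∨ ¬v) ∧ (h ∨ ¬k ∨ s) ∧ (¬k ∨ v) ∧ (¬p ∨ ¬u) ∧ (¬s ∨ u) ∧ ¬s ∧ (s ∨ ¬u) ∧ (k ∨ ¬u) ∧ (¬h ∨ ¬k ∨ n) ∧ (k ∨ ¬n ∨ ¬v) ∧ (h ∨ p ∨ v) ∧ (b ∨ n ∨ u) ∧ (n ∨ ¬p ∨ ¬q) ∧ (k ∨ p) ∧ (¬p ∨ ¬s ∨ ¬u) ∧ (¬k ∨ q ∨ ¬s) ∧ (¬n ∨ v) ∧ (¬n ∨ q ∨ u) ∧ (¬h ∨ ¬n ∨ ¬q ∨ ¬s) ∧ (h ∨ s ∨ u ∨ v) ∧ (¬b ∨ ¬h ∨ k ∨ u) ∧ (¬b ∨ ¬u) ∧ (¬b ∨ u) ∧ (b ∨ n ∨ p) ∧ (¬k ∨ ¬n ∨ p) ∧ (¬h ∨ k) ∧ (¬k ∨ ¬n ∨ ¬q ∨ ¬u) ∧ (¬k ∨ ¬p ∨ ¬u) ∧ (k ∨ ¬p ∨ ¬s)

Unit clause (¬s) forces s = False.
In (s ∨ ¬u) only ¬u is left, so u = False.
In (¬b ∨ u) only ¬b is left, so b = False.
In (b ∨ n ∨ u) only n is left, so n = True.
In (¬n ∨ v) only v is left, so v = True.
In (¬n ∨ q ∨ u) only q is left, so q = True.
In (k ∨ ¬n ∨ ¬v) only k is left, so k = True.
In (¬k ∨ ¬n ∨ p) only p is left, so p = True.
In (h ∨ ¬k ∨ s) only h is left, so h = True.
All clauses satisfied.

q=T; v=T; u=F; n=T; h=T; p=T; s=F; b=F; k=T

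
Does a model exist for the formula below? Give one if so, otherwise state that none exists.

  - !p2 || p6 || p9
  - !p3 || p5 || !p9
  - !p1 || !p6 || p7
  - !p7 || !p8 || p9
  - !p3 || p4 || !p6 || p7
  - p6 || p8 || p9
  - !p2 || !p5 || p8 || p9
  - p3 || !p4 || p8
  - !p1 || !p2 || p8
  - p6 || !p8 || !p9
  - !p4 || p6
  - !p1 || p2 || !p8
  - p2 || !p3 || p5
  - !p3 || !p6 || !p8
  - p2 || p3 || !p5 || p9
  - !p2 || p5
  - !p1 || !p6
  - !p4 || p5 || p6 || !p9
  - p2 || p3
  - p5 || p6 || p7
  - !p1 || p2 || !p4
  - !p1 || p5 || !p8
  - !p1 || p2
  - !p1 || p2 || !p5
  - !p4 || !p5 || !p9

p1=F; p2=T; p3=F; p4=F; p5=T; p6=F; p7=T; p8=F; p9=T

Set p1 = False.
Set p2 = True.
  then (!p2 || p5) forces p5 = True.
Set p3 = False.
Set p4 = False.
Set p6 = False.
  then (!p2 || p6 || p9) forces p9 = True.
  then (p6 || !p8 || !p9) forces p8 = False.
Set p7 = True.
All clauses satisfied.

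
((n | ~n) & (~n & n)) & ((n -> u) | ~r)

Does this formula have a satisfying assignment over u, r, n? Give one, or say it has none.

Case n = True: the conjunct ~n is False.
Case n = False: the conjunct n is False.
Both cases fail — unsatisfiable.

Unsatisfiable — no assignment works.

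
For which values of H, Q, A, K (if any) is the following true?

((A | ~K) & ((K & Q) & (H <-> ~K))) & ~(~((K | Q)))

H = False, Q = True, A = True, K = True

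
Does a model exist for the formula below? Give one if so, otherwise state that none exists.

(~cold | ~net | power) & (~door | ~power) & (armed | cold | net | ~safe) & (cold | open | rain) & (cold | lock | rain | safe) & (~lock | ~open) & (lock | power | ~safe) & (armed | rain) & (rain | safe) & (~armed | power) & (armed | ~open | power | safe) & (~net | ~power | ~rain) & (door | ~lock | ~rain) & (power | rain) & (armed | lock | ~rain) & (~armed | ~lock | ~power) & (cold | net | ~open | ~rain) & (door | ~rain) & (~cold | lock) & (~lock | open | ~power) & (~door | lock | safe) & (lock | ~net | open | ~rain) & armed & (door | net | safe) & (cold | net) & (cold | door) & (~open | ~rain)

Unsatisfiable

Case armed = True:
  (~armed | power) forces power = True.
  (~door | ~power) forces door = False.
  (~armed | ~lock | ~power) forces lock = False.
  (door | ~rain) forces rain = False.
  (rain | safe) forces safe = True.
  (~cold | lock) forces cold = False.
  Clause (cold | door) is falsified — contradiction.
Case armed = False:
  Clause (armed) is falsified — contradiction.
Both cases fail, so the formula is unsatisfiable.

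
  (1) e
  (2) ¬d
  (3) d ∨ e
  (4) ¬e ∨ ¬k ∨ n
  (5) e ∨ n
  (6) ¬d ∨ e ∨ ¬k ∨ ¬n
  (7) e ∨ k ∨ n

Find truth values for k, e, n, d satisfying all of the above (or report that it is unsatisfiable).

Unit clause (e) forces e = True.
Unit clause (¬d) forces d = False.
Set k = False.
Set n = False.
Check each clause:
  (e): e holds.
  (¬d): ¬d holds.
  (d ∨ e): e holds.
  (¬e ∨ ¬k ∨ n): ¬k holds.
  (e ∨ n): e holds.
  (¬d ∨ e ∨ ¬k ∨ ¬n): ¬d holds.
  (e ∨ k ∨ n): e holds.
All clauses satisfied.

k = False, e = True, n = False, d = False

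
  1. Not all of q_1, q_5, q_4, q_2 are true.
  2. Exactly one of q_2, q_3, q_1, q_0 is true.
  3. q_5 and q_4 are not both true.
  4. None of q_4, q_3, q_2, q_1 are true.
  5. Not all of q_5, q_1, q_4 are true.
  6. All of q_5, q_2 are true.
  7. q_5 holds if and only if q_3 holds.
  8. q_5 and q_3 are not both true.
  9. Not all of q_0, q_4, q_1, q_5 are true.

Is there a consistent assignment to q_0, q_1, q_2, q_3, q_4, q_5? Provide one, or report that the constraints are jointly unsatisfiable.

Case q_2 = True:
  Constraint (4) is violated (q_2=T) — contradiction.
Case q_2 = False:
  Constraint (6) is violated (q_2=F) — contradiction.
Both cases fail — unsatisfiable.

Unsatisfiable — no assignment works.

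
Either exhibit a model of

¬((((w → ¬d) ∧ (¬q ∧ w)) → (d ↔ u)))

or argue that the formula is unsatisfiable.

d: False; w: True; u: True; q: False

  ¬((((w → ¬d) ∧ (¬q ∧ w)) → (d ↔ u))) = True
    ((w → ¬d) ∧ (¬q ∧ w)) → (d ↔ u) = False
      (w → ¬d) ∧ (¬q ∧ w) = True
        w → ¬d = True
          ¬d = True
        ¬q ∧ w = True
          ¬q = True
      d ↔ u = False
The formula evaluates to True.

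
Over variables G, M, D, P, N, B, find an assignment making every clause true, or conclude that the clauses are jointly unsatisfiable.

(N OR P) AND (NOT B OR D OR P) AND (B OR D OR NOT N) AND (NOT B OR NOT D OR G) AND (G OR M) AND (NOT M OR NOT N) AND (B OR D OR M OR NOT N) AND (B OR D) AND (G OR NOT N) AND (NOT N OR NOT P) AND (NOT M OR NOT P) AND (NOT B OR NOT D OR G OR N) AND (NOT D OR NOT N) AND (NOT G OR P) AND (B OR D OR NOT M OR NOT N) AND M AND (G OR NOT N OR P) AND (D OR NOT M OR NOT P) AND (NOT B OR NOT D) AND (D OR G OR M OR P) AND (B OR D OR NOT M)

Unsatisfiable — no assignment works.

Case M = True:
  (NOT M OR NOT N) forces N = False.
  (N OR P) forces P = True.
  Clause (NOT M OR NOT P) is falsified — contradiction.
Case M = False:
  Clause (M) is falsified — contradiction.
Both cases fail, so the formula is unsatisfiable.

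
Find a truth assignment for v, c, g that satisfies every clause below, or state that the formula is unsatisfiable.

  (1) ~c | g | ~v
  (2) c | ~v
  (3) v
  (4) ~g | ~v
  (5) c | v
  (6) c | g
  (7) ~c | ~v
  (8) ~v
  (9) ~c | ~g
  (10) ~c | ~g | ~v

Unsatisfiable — no assignment works.

Case v = True:
  Clause (~v) is falsified — contradiction.
Case v = False:
  Clause (v) is falsified — contradiction.
Both cases fail, so the formula is unsatisfiable.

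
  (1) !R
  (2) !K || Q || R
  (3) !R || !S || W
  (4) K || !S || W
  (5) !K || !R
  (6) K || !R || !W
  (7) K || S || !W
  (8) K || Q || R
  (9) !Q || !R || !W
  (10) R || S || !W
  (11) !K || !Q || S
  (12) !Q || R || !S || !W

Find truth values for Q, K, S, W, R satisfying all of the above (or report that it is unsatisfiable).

Q = True; K = False; S = False; W = False; R = False

Unit clause (!R) forces R = False.
Try Q = False:
  (!K || Q || R) forces K = False.
  clause (K || Q || R) is falsified — backtrack.
So Q = True.
Set K = False.
Set S = False.
  then (K || S || !W) forces W = False.
All clauses satisfied.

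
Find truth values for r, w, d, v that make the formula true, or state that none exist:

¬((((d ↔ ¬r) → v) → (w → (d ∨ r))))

r=F; w=T; d=F; v=T

  ¬((((d ↔ ¬r) → v) → (w → (d ∨ r)))) = True
    ((d ↔ ¬r) → v) → (w → (d ∨ r)) = False
      (d ↔ ¬r) → v = True
        d ↔ ¬r = False
          ¬r = True
      w → (d ∨ r) = False
        d ∨ r = False
The formula evaluates to True.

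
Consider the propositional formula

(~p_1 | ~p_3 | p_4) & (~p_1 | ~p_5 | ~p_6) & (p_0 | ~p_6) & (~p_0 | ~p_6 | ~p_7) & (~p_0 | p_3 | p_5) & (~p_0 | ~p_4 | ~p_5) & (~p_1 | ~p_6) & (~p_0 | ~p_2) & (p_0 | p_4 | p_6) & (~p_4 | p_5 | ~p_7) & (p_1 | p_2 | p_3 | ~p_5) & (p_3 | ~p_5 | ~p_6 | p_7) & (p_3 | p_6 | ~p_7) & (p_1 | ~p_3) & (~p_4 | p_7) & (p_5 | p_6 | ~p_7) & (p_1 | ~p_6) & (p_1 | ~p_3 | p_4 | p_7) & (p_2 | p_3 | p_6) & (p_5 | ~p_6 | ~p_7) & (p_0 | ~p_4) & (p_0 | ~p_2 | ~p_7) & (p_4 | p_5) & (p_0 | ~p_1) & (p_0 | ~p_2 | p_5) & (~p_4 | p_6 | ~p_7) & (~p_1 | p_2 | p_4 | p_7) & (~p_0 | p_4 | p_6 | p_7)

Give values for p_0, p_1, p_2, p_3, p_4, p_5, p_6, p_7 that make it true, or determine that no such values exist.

Case p_1 = True:
  (~p_1 | ~p_6) forces p_6 = False.
  (p_0 | ~p_1) forces p_0 = True.
  (~p_0 | ~p_2) forces p_2 = False.
  (p_2 | p_3 | p_6) forces p_3 = True.
  (~p_1 | ~p_3 | p_4) forces p_4 = True.
  (~p_0 | ~p_4 | ~p_5) forces p_5 = False.
  (~p_4 | p_5 | ~p_7) forces p_7 = False.
  Clause (~p_4 | p_7) is falsified — contradiction.
Case p_1 = False:
  (p_1 | ~p_3) forces p_3 = False.
  (p_1 | ~p_6) forces p_6 = False.
  (p_3 | p_6 | ~p_7) forces p_7 = False.
  (~p_4 | p_7) forces p_4 = False.
  (p_0 | p_4 | p_6) forces p_0 = True.
  Clause (~p_0 | p_4 | p_6 | p_7) is falsified — contradiction.
Both cases fail, so the formula is unsatisfiable.

UNSATISFIABLE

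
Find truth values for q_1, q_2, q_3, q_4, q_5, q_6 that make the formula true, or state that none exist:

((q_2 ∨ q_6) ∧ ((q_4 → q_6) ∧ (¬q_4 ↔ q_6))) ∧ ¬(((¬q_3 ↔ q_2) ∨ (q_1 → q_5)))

q_1=T; q_2=T; q_3=T; q_4=F; q_5=F; q_6=T

  (q_2 ∨ q_6) ∧ ((q_4 → q_6) ∧ (¬q_4 ↔ q_6)) = True
    q_2 ∨ q_6 = True
    (q_4 → q_6) ∧ (¬q_4 ↔ q_6) = True
      q_4 → q_6 = True
      ¬q_4 ↔ q_6 = True
        ¬q_4 = True
  ¬(((¬q_3 ↔ q_2) ∨ (q_1 → q_5))) = True
    (¬q_3 ↔ q_2) ∨ (q_1 → q_5) = False
      ¬q_3 ↔ q_2 = False
        ¬q_3 = False
      q_1 → q_5 = False
Both conjuncts True, so the formula holds.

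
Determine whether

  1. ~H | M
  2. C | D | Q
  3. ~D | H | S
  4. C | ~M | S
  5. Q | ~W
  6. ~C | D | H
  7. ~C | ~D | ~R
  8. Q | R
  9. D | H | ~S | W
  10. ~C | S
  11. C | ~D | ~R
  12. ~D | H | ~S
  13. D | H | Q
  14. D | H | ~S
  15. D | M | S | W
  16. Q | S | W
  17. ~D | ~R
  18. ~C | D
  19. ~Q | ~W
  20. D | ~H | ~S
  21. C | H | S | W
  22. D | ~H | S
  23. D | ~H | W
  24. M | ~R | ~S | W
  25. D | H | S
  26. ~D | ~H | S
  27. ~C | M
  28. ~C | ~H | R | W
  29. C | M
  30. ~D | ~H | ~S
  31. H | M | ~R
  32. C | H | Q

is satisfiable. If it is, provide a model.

Unsatisfiable — no assignment works.

Case S = True:
  If D = True:
    (~D | H | ~S) forces H = True.
    clause (~D | ~H | ~S) is falsified.
  If D = False:
    (D | H | ~S) forces H = True.
    clause (D | ~H | ~S) is falsified.
  Every sub-case reaches a contradiction.
Case S = False:
  (~C | S) forces C = False.
  (C | ~M | S) forces M = False.
  Clause (C | M) is falsified — contradiction.
Both cases fail, so the formula is unsatisfiable.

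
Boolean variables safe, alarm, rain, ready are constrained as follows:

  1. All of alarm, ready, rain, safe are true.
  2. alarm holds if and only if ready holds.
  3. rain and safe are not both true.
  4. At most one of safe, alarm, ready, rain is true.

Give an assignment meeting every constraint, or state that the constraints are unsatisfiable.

Case safe = True:
  (1) forces alarm = True.
  Constraint (4) is violated (safe=T, alarm=T) — contradiction.
Case safe = False:
  Constraint (1) is violated (safe=F) — contradiction.
Both cases fail — unsatisfiable.

Unsatisfiable — no assignment works.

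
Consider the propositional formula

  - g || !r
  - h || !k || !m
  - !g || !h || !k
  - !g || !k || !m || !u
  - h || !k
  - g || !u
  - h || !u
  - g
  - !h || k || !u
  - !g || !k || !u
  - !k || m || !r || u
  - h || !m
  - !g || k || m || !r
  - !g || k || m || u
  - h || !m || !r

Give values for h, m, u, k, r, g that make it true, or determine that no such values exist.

Unit clause (g) forces g = True.
Try h = False:
  (h || !k) forces k = False.
  (h || !u) forces u = False.
  (h || !m) forces m = False.
  clause (!g || k || m || u) is falsified — backtrack.
So h = True.
  then (!g || !h || !k) forces k = False.
  then (!h || k || !u) forces u = False.
  then (!g || k || m || u) forces m = True.
Set r = False.
All clauses satisfied.

h = True; m = True; u = False; k = False; r = False; g = True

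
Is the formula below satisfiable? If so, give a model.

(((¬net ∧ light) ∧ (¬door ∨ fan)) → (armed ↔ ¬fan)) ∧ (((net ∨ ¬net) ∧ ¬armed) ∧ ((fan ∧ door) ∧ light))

door = True, light = True, armed = False, net = True, fan = True

  ((¬net ∧ light) ∧ (¬door ∨ fan)) → (armed ↔ ¬fan) = True
    (¬net ∧ light) ∧ (¬door ∨ fan) = False
      ¬net ∧ light = False
        ¬net = False
      ¬door ∨ fan = True
        ¬door = False
    armed ↔ ¬fan = True
      ¬fan = False
  ((net ∨ ¬net) ∧ ¬armed) ∧ ((fan ∧ door) ∧ light) = True
    (net ∨ ¬net) ∧ ¬armed = True
      net ∨ ¬net = True
        ¬net = False
      ¬armed = True
    (fan ∧ door) ∧ light = True
      fan ∧ door = True
Both conjuncts True, so the formula holds.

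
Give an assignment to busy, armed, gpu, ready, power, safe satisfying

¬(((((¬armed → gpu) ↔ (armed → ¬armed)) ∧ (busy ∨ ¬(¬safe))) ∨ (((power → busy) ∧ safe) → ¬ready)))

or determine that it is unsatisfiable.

busy = False; armed = False; gpu = False; ready = True; power = False; safe = True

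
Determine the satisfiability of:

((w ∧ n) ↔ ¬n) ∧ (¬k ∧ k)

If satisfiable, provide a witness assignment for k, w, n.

Case k = True: the conjunct ¬k is False.
Case k = False: the conjunct k is False.
Both cases fail — unsatisfiable.

Unsatisfiable — no assignment works.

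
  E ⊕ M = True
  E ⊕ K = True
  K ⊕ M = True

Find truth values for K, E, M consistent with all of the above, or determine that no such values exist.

Unsatisfiable

Adding constraints 1, 2, 3 mod 2: every variable appears an even number of times on the left, so the left side is 0.
But the right sides sum to 1 (mod 2). 0 ≠ 1 — the system is inconsistent.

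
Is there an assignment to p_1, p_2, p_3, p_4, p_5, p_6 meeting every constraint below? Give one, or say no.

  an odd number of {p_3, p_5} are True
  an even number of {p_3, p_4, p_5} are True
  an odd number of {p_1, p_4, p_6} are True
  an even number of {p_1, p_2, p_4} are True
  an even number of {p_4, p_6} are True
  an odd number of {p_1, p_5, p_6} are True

p_1 = True; p_2 = False; p_3 = False; p_4 = True; p_5 = True; p_6 = True

{p_3, p_5}: 1 true → odd ✓
{p_3, p_4, p_5}: 2 true → even ✓
{p_1, p_4, p_6}: 3 true → odd ✓
{p_1, p_2, p_4}: 2 true → even ✓
{p_4, p_6}: 2 true → even ✓
{p_1, p_5, p_6}: 3 true → odd ✓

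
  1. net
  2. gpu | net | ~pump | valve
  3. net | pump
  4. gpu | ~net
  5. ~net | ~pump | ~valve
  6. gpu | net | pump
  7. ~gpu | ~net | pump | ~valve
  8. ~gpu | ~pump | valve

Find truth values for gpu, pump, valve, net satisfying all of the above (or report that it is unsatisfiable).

gpu = True, pump = False, valve = False, net = True

Unit clause (net) forces net = True.
In (gpu | ~net) only gpu is left, so gpu = True.
Try pump = True:
  (~net | ~pump | ~valve) forces valve = False.
  clause (~gpu | ~pump | valve) is falsified — backtrack.
So pump = False.
  then (~gpu | ~net | pump | ~valve) forces valve = False.
Check each clause:
  (net): net holds.
  (gpu | net | ~pump | valve): gpu holds.
  (net | pump): net holds.
  (gpu | ~net): gpu holds.
  (~net | ~pump | ~valve): ~pump holds.
  (gpu | net | pump): gpu holds.
  (~gpu | ~net | pump | ~valve): ~valve holds.
  (~gpu | ~pump | valve): ~pump holds.
All clauses satisfied.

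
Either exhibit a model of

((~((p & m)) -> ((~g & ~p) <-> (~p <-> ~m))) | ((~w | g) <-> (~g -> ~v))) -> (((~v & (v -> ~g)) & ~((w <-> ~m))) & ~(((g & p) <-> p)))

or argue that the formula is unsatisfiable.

m: True; v: False; p: True; g: False; w: True

  ((~((p & m)) -> ((~g & ~p) <-> (~p <-> ~m))) | ((~w | g) <-> (~g -> ~v))) -> (((~v & (v -> ~g)) & ~((w <-> ~m))) & ~(((g & p) <-> p))) = True
    (~((p & m)) -> ((~g & ~p) <-> (~p <-> ~m))) | ((~w | g) <-> (~g -> ~v)) = True
      ~((p & m)) -> ((~g & ~p) <-> (~p <-> ~m)) = True
        ~((p & m)) = False
          p & m = True
        (~g & ~p) <-> (~p <-> ~m) = False
          ~g & ~p = False
            ~g = True
            ~p = False
          ~p <-> ~m = True
            ~p = False
            ~m = False
      (~w | g) <-> (~g -> ~v) = False
        ~w | g = False
          ~w = False
        ~g -> ~v = True
          ~g = True
          ~v = True
    ((~v & (v -> ~g)) & ~((w <-> ~m))) & ~(((g & p) <-> p)) = True
      (~v & (v -> ~g)) & ~((w <-> ~m)) = True
        ~v & (v -> ~g) = True
          ~v = True
          v -> ~g = True
            ~g = True
        ~((w <-> ~m)) = True
          w <-> ~m = False
            ~m = False
      ~(((g & p) <-> p)) = True
        (g & p) <-> p = False
          g & p = False
The formula evaluates to True.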